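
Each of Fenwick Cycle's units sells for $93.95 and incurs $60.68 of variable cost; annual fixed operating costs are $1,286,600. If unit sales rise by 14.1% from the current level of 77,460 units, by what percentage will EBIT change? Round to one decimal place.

+28.2%

At 77,460 units, contribution = 77,460 × $33.27 = $2,577,094.20.
Subtracting fixed costs: EBIT = $2,577,094.20 − $1,286,600 = $1,290,494.20.
Degree of operating leverage = $2,577,094.20 / $1,290,494.20 = 1.9970.
%ΔEBIT = DOL × %ΔSales = 1.9970 × +14.1% = +28.2%.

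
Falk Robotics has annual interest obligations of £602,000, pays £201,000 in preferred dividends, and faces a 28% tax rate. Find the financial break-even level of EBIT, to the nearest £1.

Grossing the preferred dividend up to pre-tax terms: £201,000 / (1 − 0.28) = £279,166.67.
EPS = 0 when EBIT covers interest plus the pre-tax preferred burden: £602,000 + £279,166.67 = £881,166.67.

£881,167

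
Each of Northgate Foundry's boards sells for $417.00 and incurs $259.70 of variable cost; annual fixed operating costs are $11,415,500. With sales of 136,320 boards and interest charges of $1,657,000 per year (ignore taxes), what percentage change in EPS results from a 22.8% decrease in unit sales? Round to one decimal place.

Contribution at this volume is 136,320 × $157.30 = $21,443,136.00.
Operating income = contribution − fixed costs = $21,443,136.00 − $11,415,500 = $10,027,636.00.
Interest = $1,657,000.00, so EBIT − I = $8,370,636.00.
DCL = total CM / (EBIT − I) = $21,443,136.00 / $8,370,636.00 = 2.5617.
%ΔEPS = DCL × %ΔSales = 2.5617 × -22.8% = -58.4%.

-58.4%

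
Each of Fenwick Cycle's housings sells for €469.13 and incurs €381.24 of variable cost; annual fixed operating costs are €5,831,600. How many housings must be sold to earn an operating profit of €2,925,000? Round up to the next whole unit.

Unit CM = price − variable cost = €469.13 − €381.24 = €87.89.
Required volume = (fixed costs + target profit) ÷ CM = (€5,831,600 + €2,925,000) ÷ €87.89 = 99,631.36, so 99,632 housings.

99,632 housings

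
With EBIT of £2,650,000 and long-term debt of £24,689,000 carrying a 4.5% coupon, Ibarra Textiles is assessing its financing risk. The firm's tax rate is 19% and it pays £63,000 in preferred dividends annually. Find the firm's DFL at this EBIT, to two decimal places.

Interest = £1,111,005.00.
Preferred dividends grossed up pre-tax: £63,000 / (1 − 0.19) = £77,777.78.
DFL = EBIT ÷ [EBIT − I − D_p/(1−t)] = £2,650,000 ÷ [£2,650,000 − £1,111,005.00 − £77,777.78] = £2,650,000 ÷ £1,461,217.22 = 1.8136.

1.81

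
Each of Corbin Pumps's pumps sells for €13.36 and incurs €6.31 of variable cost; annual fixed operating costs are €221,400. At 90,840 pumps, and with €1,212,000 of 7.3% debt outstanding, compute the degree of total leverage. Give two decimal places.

1.94

Contribution at this volume is 90,840 × €7.05 = €640,422.00.
EBIT = €640,422.00 − €221,400 = €419,022.00. Interest = €88,476.00, so EBIT − I = €330,546.00.
DCL = contribution ÷ (EBIT − I) = €640,422.00 ÷ €330,546.00 = 1.9375.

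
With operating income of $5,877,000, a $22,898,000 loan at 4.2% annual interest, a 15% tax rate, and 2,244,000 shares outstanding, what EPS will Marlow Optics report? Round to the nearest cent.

$1.86

Interest = $961,716.00, so EBT = $5,877,000 − $961,716.00 = $4,915,284.00.
After tax at 15%: net income = $4,915,284.00 × 0.85 = $4,177,991.40.
EPS = $4,177,991.40 ÷ 2,244,000 = $1.86.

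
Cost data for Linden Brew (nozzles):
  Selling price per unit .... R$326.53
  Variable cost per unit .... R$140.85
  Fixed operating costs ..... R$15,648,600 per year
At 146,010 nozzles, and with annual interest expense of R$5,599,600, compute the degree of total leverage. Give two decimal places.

4.62

Contribution at this volume is 146,010 × R$185.68 = R$27,111,136.80.
Operating income = contribution − fixed costs = R$27,111,136.80 − R$15,648,600 = R$11,462,536.80. Interest = R$5,599,600.00, so EBIT − I = R$5,862,936.80.
Degree of total leverage = total CM / (EBIT − interest) = R$27,111,136.80 / R$5,862,936.80 = 4.6242.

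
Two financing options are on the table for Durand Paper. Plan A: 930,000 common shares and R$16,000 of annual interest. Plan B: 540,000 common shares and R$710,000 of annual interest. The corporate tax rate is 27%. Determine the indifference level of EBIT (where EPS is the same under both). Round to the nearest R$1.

R$1,670,923

At indifference, (EBIT − 16,000)(1 − t)/930,000 = (EBIT − 710,000)(1 − t)/540,000.
The (1 − t) factor cancels: (EBIT − 16,000) × 540,000 = (EBIT − 710,000) × 930,000.
EBIT × (930,000 − 540,000) = 710,000 × 930,000 − 16,000 × 540,000 = 651,660,000,000, so EBIT = 651,660,000,000 ÷ 390,000 = 1,670,923.08.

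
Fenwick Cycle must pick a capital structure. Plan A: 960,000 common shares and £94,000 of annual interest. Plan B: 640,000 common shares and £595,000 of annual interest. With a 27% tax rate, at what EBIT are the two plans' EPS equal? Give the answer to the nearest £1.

£1,597,000

Set EPS_A = EPS_B: (EBIT − £94,000)(1 − 0.27) ÷ 960,000 = (EBIT − £595,000)(1 − 0.27) ÷ 640,000.
Cancelling (1 − t) and cross-multiplying: 640,000·(EBIT − 94,000) = 960,000·(EBIT − 595,000).
Solving, EBIT = (595,000·960,000 − 94,000·640,000) / (960,000 − 640,000) = 511,040,000,000 / 320,000 = 1,597,000.00.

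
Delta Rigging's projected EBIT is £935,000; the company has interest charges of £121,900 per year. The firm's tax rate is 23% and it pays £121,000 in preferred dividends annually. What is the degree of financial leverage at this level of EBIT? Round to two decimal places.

1.43

Annual interest charges come to £121,900.00.
Pre-tax preferred-dividend burden = £121,000 ÷ (1 − 0.23) = £157,142.86.
DFL = EBIT ÷ [EBIT − I − D_p/(1−t)] = £935,000 ÷ [£935,000 − £121,900.00 − £157,142.86] = £935,000 ÷ £655,957.14 = 1.4254.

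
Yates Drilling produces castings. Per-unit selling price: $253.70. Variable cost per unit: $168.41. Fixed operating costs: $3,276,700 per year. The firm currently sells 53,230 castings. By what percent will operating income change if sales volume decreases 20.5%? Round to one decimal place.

-73.7%

At 53,230 units, contribution = 53,230 × $85.29 = $4,539,986.70.
EBIT = $4,539,986.70 − $3,276,700 = $1,263,286.70.
So DOL = total CM / EBIT = $4,539,986.70 / $1,263,286.70 = 3.5938.
%ΔEBIT = DOL × %ΔSales = 3.5938 × -20.5% = -73.7%.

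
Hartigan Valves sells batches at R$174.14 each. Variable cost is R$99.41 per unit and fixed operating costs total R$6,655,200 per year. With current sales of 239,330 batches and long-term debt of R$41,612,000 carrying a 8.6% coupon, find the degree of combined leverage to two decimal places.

2.34

Contribution at this volume is 239,330 × R$74.73 = R$17,885,130.90.
Subtracting fixed costs: EBIT = R$17,885,130.90 − R$6,655,200 = R$11,229,930.90. Interest = R$3,578,632.00, so EBIT − I = R$7,651,298.90.
DCL = contribution ÷ (EBIT − I) = R$17,885,130.90 ÷ R$7,651,298.90 = 2.3375.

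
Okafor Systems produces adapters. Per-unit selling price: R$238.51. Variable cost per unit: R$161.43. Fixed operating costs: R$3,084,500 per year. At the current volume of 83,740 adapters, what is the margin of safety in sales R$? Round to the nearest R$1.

R$10,428,405

Each unit contributes R$238.51 − R$161.43 = R$77.08. Break-even units = R$3,084,500 ÷ R$77.08 = 40,016.87; break-even revenue = 40,016.87 × R$238.51 = R$9,544,422.61.
Current sales = 83,740 × R$238.51 = R$19,972,827.40.
Margin of safety = R$19,972,827.40 − R$9,544,422.61 = R$10,428,405.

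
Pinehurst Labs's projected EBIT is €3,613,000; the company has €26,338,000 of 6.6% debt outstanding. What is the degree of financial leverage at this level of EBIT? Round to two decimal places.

1.93

Annual interest charges come to €1,738,308.00.
Degree of financial leverage = EBIT / (EBIT − interest) = €3,613,000 / €1,874,692.00 = 1.9272.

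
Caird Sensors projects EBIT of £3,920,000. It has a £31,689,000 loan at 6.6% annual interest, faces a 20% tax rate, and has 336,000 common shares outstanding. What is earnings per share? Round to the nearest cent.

£4.35

Pre-tax income = £3,920,000 − £2,091,474.00 = £1,828,526.00.
After tax at 20%: net income = £1,828,526.00 × 0.80 = £1,462,820.80.
Per share: £1,462,820.80 / 336,000 shares = £4.35.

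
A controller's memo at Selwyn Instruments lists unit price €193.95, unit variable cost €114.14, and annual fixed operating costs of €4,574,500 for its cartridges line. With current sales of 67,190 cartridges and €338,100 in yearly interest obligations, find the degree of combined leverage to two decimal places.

11.92

At 67,190 units, contribution = 67,190 × €79.81 = €5,362,433.90.
Subtracting fixed costs: EBIT = €5,362,433.90 − €4,574,500 = €787,933.90. Interest = €338,100.00, so EBIT − I = €449,833.90.
Degree of total leverage = total CM / (EBIT − interest) = €5,362,433.90 / €449,833.90 = 11.9209.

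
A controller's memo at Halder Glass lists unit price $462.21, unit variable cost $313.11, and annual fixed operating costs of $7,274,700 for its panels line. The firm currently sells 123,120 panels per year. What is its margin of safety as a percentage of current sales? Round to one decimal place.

60.4%

Unit CM = price − variable cost = $462.21 − $313.11 = $149.10. Break-even units = $7,274,700 ÷ $149.10 = 48,790.74; break-even revenue = 48,790.74 × $462.21 = $22,551,570.00.
Actual sales revenue = 123,120 × $462.21 = $56,907,295.20.
Margin of safety = ($56,907,295.20 − $22,551,570.00) ÷ $56,907,295.20 = 60.4%.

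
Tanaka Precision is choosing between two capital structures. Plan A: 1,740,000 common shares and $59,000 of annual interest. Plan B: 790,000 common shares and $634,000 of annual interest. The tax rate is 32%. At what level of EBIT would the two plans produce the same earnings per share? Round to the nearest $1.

At indifference, (EBIT − 59,000)(1 − t)/1,740,000 = (EBIT − 634,000)(1 − t)/790,000.
The (1 − t) factor cancels: (EBIT − 59,000) × 790,000 = (EBIT − 634,000) × 1,740,000.
EBIT × (1,740,000 − 790,000) = 634,000 × 1,740,000 − 59,000 × 790,000 = 1,056,550,000,000, so EBIT = 1,056,550,000,000 ÷ 950,000 = 1,112,157.89.

$1,112,158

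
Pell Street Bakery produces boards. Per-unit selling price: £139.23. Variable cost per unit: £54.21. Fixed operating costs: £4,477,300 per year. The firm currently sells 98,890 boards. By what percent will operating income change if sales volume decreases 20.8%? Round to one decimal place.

Total contribution margin = 98,890 × £85.02 = £8,407,627.80.
EBIT = £8,407,627.80 − £4,477,300 = £3,930,327.80.
Degree of operating leverage = £8,407,627.80 / £3,930,327.80 = 2.1392.
So EBIT moves 2.1392 × (-20.8%) = -44.5%.

-44.5%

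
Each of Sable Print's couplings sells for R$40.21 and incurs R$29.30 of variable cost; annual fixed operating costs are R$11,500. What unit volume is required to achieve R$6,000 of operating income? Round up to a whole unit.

Each unit contributes R$40.21 − R$29.30 = R$10.91.
Required volume = (fixed costs + target profit) ÷ CM = (R$11,500 + R$6,000) ÷ R$10.91 = 1,604.03, so 1,605 couplings.

1,605 couplings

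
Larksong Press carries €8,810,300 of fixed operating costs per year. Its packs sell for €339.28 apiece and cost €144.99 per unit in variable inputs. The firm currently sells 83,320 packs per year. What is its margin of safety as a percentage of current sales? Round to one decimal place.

Contribution margin per unit = €339.28 − €144.99 = €194.29. Break-even units = €8,810,300 ÷ €194.29 = 45,346.13; break-even revenue = 45,346.13 × €339.28 = €15,385,035.69.
Actual sales revenue = 83,320 × €339.28 = €28,268,809.60.
Margin of safety = (€28,268,809.60 − €15,385,035.69) ÷ €28,268,809.60 = 45.6%.

45.6%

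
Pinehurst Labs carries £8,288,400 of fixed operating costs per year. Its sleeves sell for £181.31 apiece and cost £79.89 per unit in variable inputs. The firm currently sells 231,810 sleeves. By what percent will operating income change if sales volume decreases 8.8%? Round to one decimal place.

-13.6%

At 231,810 units, contribution = 231,810 × £101.42 = £23,510,170.20.
Operating income = contribution − fixed costs = £23,510,170.20 − £8,288,400 = £15,221,770.20.
Degree of operating leverage = £23,510,170.20 / £15,221,770.20 = 1.5445.
So EBIT moves 1.5445 × (-8.8%) = -13.6%.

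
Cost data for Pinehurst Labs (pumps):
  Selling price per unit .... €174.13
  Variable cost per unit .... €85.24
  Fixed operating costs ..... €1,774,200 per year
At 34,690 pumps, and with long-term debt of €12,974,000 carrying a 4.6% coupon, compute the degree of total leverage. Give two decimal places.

4.33

Total contribution margin = 34,690 × €88.89 = €3,083,594.10.
Operating income = contribution − fixed costs = €3,083,594.10 − €1,774,200 = €1,309,394.10. Interest = €596,804.00.
DOL = €3,083,594.10 ÷ €1,309,394.10 = 2.3550; DFL = €1,309,394.10 ÷ €712,590.10 = 1.8375.
DCL = DOL × DFL = 2.3550 × 1.8375 = 4.3273.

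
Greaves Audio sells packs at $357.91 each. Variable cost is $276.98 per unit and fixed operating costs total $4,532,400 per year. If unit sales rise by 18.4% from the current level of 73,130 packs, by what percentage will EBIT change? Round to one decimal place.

+78.6%

At 73,130 units, contribution = 73,130 × $80.93 = $5,918,410.90.
Subtracting fixed costs: EBIT = $5,918,410.90 − $4,532,400 = $1,386,010.90.
DOL = contribution ÷ EBIT = $5,918,410.90 ÷ $1,386,010.90 = 4.2701.
Operating income changes by 4.2701 × +18.4% = +78.6%.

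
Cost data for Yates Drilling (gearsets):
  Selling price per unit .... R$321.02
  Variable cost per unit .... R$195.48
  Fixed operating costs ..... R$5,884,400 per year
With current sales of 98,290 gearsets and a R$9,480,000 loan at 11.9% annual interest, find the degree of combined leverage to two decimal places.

Contribution at this volume is 98,290 × R$125.54 = R$12,339,326.60.
EBIT = R$12,339,326.60 − R$5,884,400 = R$6,454,926.60. Interest = R$1,128,120.00, so EBIT − I = R$5,326,806.60.
Degree of total leverage = total CM / (EBIT − interest) = R$12,339,326.60 / R$5,326,806.60 = 2.3165.

2.32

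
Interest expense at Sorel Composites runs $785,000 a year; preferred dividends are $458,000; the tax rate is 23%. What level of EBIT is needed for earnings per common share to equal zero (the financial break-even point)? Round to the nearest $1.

$1,379,805

Grossing the preferred dividend up to pre-tax terms: $458,000 / (1 − 0.23) = $594,805.19.
Financial break-even EBIT = interest + D_p ÷ (1 − t) = $785,000 + $594,805.19 = $1,379,805.19.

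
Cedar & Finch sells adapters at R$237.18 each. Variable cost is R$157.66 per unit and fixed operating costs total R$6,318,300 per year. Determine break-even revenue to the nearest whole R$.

Contribution margin per unit = R$237.18 − R$157.66 = R$79.52, a CM ratio of R$79.52 ÷ R$237.18 = 0.3353.
Break-even sales = FC ÷ CM ratio = R$6,318,300 × R$237.18 / R$79.52 = R$18,845,251.

R$18,845,251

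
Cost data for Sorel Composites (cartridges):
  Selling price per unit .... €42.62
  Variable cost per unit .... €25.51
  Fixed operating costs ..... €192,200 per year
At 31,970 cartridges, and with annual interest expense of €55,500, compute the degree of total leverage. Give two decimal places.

At 31,970 units, contribution = 31,970 × €17.11 = €547,006.70.
Subtracting fixed costs: EBIT = €547,006.70 − €192,200 = €354,806.70. Interest = €55,500.00.
DOL = €547,006.70 ÷ €354,806.70 = 1.5417; DFL = €354,806.70 ÷ €299,306.70 = 1.1854.
Combined leverage = 1.5417 × 1.1854 = 1.8275.

1.83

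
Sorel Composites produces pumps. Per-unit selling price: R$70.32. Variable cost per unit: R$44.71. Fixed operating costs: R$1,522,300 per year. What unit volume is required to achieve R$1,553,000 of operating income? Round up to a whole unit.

Unit CM = price − variable cost = R$70.32 − R$44.71 = R$25.61.
Required volume = (fixed costs + target profit) ÷ CM = (R$1,522,300 + R$1,553,000) ÷ R$25.61 = 120,082.00, so 120,082 pumps.

120,082 pumps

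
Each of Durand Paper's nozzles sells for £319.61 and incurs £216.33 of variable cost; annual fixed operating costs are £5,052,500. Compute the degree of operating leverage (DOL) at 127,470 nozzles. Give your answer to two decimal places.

1.62

At 127,470 units, contribution = 127,470 × £103.28 = £13,165,101.60.
Subtracting fixed costs: EBIT = £13,165,101.60 − £5,052,500 = £8,112,601.60.
DOL = contribution ÷ EBIT = £13,165,101.60 ÷ £8,112,601.60 = 1.6228.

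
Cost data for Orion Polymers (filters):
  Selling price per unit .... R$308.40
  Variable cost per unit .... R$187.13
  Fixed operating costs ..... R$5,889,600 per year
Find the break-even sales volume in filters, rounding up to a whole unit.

Contribution margin per unit = R$308.40 − R$187.13 = R$121.27.
Units to break even: R$5,889,600 ÷ R$121.27 = 48,566.01, rounded up to 48,567.

48,567 filters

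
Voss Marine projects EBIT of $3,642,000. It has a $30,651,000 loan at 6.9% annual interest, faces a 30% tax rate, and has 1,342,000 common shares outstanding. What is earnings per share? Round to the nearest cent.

Interest = $2,114,919.00, so EBT = $3,642,000 − $2,114,919.00 = $1,527,081.00.
Net income = $1,527,081.00 × (1 − 0.30) = $1,068,956.70.
Per share: $1,068,956.70 / 1,342,000 shares = $0.80.

$0.80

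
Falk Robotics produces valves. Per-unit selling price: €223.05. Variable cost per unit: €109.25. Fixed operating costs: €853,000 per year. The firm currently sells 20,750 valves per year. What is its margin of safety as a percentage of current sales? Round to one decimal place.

63.9%

Unit CM = price − variable cost = €223.05 − €109.25 = €113.80. Break-even units = €853,000 ÷ €113.80 = 7,495.61; break-even revenue = 7,495.61 × €223.05 = €1,671,894.99.
Current sales = 20,750 × €223.05 = €4,628,287.50.
Margin of safety = (€4,628,287.50 − €1,671,894.99) ÷ €4,628,287.50 = 63.9%.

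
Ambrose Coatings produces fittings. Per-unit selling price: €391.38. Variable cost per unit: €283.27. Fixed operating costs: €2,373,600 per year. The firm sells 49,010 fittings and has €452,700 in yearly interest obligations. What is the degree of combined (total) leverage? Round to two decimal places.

Total contribution margin = 49,010 × €108.11 = €5,298,471.10.
EBIT = €5,298,471.10 − €2,373,600 = €2,924,871.10. Interest = €452,700.00, so EBIT − I = €2,472,171.10.
DCL = contribution ÷ (EBIT − I) = €5,298,471.10 ÷ €2,472,171.10 = 2.1432.

2.14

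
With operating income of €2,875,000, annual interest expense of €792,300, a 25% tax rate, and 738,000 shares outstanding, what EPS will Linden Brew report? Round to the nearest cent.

€2.12

Interest = €792,300.00, so EBT = €2,875,000 − €792,300.00 = €2,082,700.00.
After tax at 25%: net income = €2,082,700.00 × 0.75 = €1,562,025.00.
EPS = €1,562,025.00 ÷ 738,000 = €2.12.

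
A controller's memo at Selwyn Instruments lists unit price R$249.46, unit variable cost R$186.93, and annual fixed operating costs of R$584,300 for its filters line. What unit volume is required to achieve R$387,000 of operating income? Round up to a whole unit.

Unit CM = price − variable cost = R$249.46 − R$186.93 = R$62.53.
Need Q such that Q × R$62.53 − R$584,300 = R$387,000, i.e. Q = R$971,300 / R$62.53 = 15,533.34 → 15,534.

15,534 filters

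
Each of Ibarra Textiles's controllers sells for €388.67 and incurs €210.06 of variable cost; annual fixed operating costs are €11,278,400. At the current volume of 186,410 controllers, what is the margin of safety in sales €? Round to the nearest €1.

€47,909,252

Unit CM = price − variable cost = €388.67 − €210.06 = €178.61. Break-even units = €11,278,400 ÷ €178.61 = 63,145.40; break-even revenue = 63,145.40 × €388.67 = €24,542,722.85.
Current sales = 186,410 × €388.67 = €72,451,974.70.
Margin of safety = €72,451,974.70 − €24,542,722.85 = €47,909,252.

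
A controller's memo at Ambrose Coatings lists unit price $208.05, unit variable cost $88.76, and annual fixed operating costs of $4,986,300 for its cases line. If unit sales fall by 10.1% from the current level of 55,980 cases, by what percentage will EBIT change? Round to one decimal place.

Contribution at this volume is 55,980 × $119.29 = $6,677,854.20.
Subtracting fixed costs: EBIT = $6,677,854.20 − $4,986,300 = $1,691,554.20.
So DOL = total CM / EBIT = $6,677,854.20 / $1,691,554.20 = 3.9478.
Operating income changes by 3.9478 × -10.1% = -39.9%.

-39.9%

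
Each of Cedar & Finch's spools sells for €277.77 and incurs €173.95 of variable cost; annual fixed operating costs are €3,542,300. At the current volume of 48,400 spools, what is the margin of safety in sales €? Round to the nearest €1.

Each unit contributes €277.77 − €173.95 = €103.82. Break-even units = €3,542,300 ÷ €103.82 = 34,119.63; break-even revenue = 34,119.63 × €277.77 = €9,477,409.66.
Current sales = 48,400 × €277.77 = €13,444,068.00.
Margin of safety = €13,444,068.00 − €9,477,409.66 = €3,966,658.

€3,966,658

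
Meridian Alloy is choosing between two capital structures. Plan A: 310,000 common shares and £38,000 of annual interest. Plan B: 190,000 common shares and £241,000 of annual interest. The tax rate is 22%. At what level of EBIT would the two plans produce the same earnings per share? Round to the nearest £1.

£562,417

Set EPS_A = EPS_B: (EBIT − £38,000)(1 − 0.22) ÷ 310,000 = (EBIT − £241,000)(1 − 0.22) ÷ 190,000.
Cancelling (1 − t) and cross-multiplying: 190,000·(EBIT − 38,000) = 310,000·(EBIT − 241,000).
EBIT × (310,000 − 190,000) = 241,000 × 310,000 − 38,000 × 190,000 = 67,490,000,000, so EBIT = 67,490,000,000 ÷ 120,000 = 562,416.67.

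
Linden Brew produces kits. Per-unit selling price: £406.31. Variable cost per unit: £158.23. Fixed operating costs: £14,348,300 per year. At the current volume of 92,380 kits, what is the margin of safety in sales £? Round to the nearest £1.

£14,035,007

Each unit contributes £406.31 − £158.23 = £248.08. Break-even units = £14,348,300 ÷ £248.08 = 57,837.39; break-even revenue = 57,837.39 × £406.31 = £23,499,910.40.
Actual sales revenue = 92,380 × £406.31 = £37,534,917.80.
Margin of safety = £37,534,917.80 − £23,499,910.40 = £14,035,007.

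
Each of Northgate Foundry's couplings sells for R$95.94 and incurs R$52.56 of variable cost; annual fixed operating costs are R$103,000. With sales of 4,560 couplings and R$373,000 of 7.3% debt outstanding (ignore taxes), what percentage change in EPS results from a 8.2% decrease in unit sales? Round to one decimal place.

-24.0%

Total contribution margin = 4,560 × R$43.38 = R$197,812.80.
Subtracting fixed costs: EBIT = R$197,812.80 − R$103,000 = R$94,812.80.
Interest = R$27,229.00, so EBIT − I = R$67,583.80.
Degree of combined leverage = contribution ÷ (EBIT − I) = R$197,812.80 ÷ R$67,583.80 = 2.9269.
EPS therefore changes by 2.9269 × (-8.2%) = -24.0%.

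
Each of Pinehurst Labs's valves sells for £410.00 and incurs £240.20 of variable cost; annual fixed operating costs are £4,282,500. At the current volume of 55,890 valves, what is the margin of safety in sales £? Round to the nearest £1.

£12,574,352

Contribution margin per unit = £410.00 − £240.20 = £169.80. Break-even units = £4,282,500 ÷ £169.80 = 25,220.85; break-even revenue = 25,220.85 × £410.00 = £10,340,547.70.
Current sales = 55,890 × £410.00 = £22,914,900.00.
Margin of safety = £22,914,900.00 − £10,340,547.70 = £12,574,352.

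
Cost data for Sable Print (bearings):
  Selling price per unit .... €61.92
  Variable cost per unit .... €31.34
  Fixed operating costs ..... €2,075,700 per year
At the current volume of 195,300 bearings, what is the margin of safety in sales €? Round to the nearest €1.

€7,889,989

Contribution margin per unit = €61.92 − €31.34 = €30.58. Break-even units = €2,075,700 ÷ €30.58 = 67,877.70; break-even revenue = 67,877.70 × €61.92 = €4,202,987.05.
Actual sales revenue = 195,300 × €61.92 = €12,092,976.00.
Margin of safety = €12,092,976.00 − €4,202,987.05 = €7,889,989.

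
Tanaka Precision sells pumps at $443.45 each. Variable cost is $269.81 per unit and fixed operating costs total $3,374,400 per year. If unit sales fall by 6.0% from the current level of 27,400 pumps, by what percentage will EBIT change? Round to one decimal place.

-20.6%

Contribution at this volume is 27,400 × $173.64 = $4,757,736.00.
EBIT = $4,757,736.00 − $3,374,400 = $1,383,336.00.
So DOL = total CM / EBIT = $4,757,736.00 / $1,383,336.00 = 3.4393.
So EBIT moves 3.4393 × (-6.0%) = -20.6%.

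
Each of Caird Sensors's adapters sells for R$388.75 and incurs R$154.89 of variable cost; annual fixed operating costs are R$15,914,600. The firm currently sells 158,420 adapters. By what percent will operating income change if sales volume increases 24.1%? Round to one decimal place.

Total contribution margin = 158,420 × R$233.86 = R$37,048,101.20.
Subtracting fixed costs: EBIT = R$37,048,101.20 − R$15,914,600 = R$21,133,501.20.
Degree of operating leverage = R$37,048,101.20 / R$21,133,501.20 = 1.7531.
Operating income changes by 1.7531 × +24.1% = +42.2%.

+42.2%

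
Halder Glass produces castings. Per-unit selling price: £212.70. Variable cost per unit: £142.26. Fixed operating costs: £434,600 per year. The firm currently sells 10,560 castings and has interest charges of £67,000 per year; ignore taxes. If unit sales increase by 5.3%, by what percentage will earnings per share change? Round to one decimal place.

Contribution at this volume is 10,560 × £70.44 = £743,846.40.
Subtracting fixed costs: EBIT = £743,846.40 − £434,600 = £309,246.40.
Interest = £67,000.00, so EBIT − I = £242,246.40.
DCL = total CM / (EBIT − I) = £743,846.40 / £242,246.40 = 3.0706.
%ΔEPS = DCL × %ΔSales = 3.0706 × +5.3% = +16.3%.

+16.3%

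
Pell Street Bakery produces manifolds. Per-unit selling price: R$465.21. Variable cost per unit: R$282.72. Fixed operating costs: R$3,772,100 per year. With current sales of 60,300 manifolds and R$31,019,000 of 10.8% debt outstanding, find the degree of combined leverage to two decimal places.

2.83

Total contribution margin = 60,300 × R$182.49 = R$11,004,147.00.
Subtracting fixed costs: EBIT = R$11,004,147.00 − R$3,772,100 = R$7,232,047.00. Interest = R$3,350,052.00.
DOL = R$11,004,147.00 ÷ R$7,232,047.00 = 1.5216; DFL = R$7,232,047.00 ÷ R$3,881,995.00 = 1.8630.
DCL = DOL × DFL = 1.5216 × 1.8630 = 2.8347.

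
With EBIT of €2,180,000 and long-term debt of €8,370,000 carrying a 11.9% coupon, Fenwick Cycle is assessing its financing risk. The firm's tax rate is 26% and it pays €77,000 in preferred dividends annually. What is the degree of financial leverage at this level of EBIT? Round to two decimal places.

Interest = €996,030.00.
Pre-tax preferred-dividend burden = €77,000 ÷ (1 − 0.26) = €104,054.05.
DFL = EBIT ÷ [EBIT − I − D_p/(1−t)] = €2,180,000 ÷ [€2,180,000 − €996,030.00 − €104,054.05] = €2,180,000 ÷ €1,079,915.95 = 2.0187.

2.02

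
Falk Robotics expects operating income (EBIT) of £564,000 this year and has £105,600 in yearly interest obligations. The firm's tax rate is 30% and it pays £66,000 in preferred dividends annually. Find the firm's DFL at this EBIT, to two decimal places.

Interest = £105,600.00.
Pre-tax preferred-dividend burden = £66,000 ÷ (1 − 0.30) = £94,285.71.
DFL = EBIT ÷ [EBIT − I − D_p/(1−t)] = £564,000 ÷ [£564,000 − £105,600.00 − £94,285.71] = £564,000 ÷ £364,114.29 = 1.5490.

1.55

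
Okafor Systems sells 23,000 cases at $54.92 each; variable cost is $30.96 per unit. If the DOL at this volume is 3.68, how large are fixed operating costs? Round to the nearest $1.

$401,330

At 23,000 units, contribution = 23,000 × $23.96 = $551,080.00.
Since DOL = CM ÷ EBIT, EBIT = $551,080.00 ÷ 3.68 = $149,750.00.
Fixed costs = CM − EBIT = $551,080.00 − $149,750.00 = $401,330.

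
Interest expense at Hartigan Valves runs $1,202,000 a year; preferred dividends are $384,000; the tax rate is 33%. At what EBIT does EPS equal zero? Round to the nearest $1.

$1,775,134

Grossing the preferred dividend up to pre-tax terms: $384,000 / (1 − 0.33) = $573,134.33.
Financial break-even EBIT = interest + D_p ÷ (1 − t) = $1,202,000 + $573,134.33 = $1,775,134.33.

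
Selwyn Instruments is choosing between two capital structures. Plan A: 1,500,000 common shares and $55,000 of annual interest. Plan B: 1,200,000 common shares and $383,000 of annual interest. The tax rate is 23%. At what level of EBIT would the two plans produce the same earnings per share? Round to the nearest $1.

Set EPS_A = EPS_B: (EBIT − $55,000)(1 − 0.23) ÷ 1,500,000 = (EBIT − $383,000)(1 − 0.23) ÷ 1,200,000.
Cancelling (1 − t) and cross-multiplying: 1,200,000·(EBIT − 55,000) = 1,500,000·(EBIT − 383,000).
Solving, EBIT = (383,000·1,500,000 − 55,000·1,200,000) / (1,500,000 − 1,200,000) = 508,500,000,000 / 300,000 = 1,695,000.00.

$1,695,000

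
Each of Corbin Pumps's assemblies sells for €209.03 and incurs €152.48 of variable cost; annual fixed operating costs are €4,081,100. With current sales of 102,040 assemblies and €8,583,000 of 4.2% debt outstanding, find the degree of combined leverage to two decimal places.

4.34

Contribution at this volume is 102,040 × €56.55 = €5,770,362.00.
Operating income = contribution − fixed costs = €5,770,362.00 − €4,081,100 = €1,689,262.00. Interest = €360,486.00.
DOL = €5,770,362.00 ÷ €1,689,262.00 = 3.4159; DFL = €1,689,262.00 ÷ €1,328,776.00 = 1.2713.
DCL = DOL × DFL = 3.4159 × 1.2713 = 4.3426.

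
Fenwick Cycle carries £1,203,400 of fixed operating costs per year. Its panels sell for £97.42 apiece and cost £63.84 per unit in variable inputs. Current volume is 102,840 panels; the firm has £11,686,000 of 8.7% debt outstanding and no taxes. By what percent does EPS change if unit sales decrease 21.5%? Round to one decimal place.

-60.2%

At 102,840 units, contribution = 102,840 × £33.58 = £3,453,367.20.
Subtracting fixed costs: EBIT = £3,453,367.20 − £1,203,400 = £2,249,967.20.
Interest = £1,016,682.00, so EBIT − I = £1,233,285.20.
DCL = total CM / (EBIT − I) = £3,453,367.20 / £1,233,285.20 = 2.8001.
%ΔEPS = DCL × %ΔSales = 2.8001 × -21.5% = -60.2%.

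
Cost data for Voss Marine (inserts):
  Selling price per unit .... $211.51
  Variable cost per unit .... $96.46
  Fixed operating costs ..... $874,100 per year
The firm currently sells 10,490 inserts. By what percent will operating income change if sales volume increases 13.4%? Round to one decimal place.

Total contribution margin = 10,490 × $115.05 = $1,206,874.50.
EBIT = $1,206,874.50 − $874,100 = $332,774.50.
So DOL = total CM / EBIT = $1,206,874.50 / $332,774.50 = 3.6267.
So EBIT moves 3.6267 × (+13.4%) = +48.6%.

+48.6%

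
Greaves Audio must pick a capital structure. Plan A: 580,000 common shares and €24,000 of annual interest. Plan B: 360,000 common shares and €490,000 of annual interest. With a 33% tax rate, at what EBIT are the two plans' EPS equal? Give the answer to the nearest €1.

At indifference, (EBIT − 24,000)(1 − t)/580,000 = (EBIT − 490,000)(1 − t)/360,000.
Cancelling (1 − t) and cross-multiplying: 360,000·(EBIT − 24,000) = 580,000·(EBIT − 490,000).
Solving, EBIT = (490,000·580,000 − 24,000·360,000) / (580,000 − 360,000) = 275,560,000,000 / 220,000 = 1,252,545.45.

€1,252,545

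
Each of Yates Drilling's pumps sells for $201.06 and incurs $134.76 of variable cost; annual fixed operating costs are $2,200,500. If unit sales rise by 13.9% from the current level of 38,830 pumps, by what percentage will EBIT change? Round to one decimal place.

+95.7%

At 38,830 units, contribution = 38,830 × $66.30 = $2,574,429.00.
EBIT = $2,574,429.00 − $2,200,500 = $373,929.00.
Degree of operating leverage = $2,574,429.00 / $373,929.00 = 6.8848.
Operating income changes by 6.8848 × +13.9% = +95.7%.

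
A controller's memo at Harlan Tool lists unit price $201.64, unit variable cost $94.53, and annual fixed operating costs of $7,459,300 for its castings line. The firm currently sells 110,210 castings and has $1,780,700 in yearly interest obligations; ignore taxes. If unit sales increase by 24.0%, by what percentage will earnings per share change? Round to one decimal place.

+110.5%

Contribution at this volume is 110,210 × $107.11 = $11,804,593.10.
Subtracting fixed costs: EBIT = $11,804,593.10 − $7,459,300 = $4,345,293.10.
After interest of $1,780,700.00, pre-tax earnings = $2,564,593.10.
DCL = total CM / (EBIT − I) = $11,804,593.10 / $2,564,593.10 = 4.6029.
EPS therefore changes by 4.6029 × (+24.0%) = +110.5%.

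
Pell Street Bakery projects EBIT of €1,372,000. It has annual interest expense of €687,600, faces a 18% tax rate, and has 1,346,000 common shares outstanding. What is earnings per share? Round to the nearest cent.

Interest = €687,600.00, so EBT = €1,372,000 − €687,600.00 = €684,400.00.
Net income = €684,400.00 × (1 − 0.18) = €561,208.00.
Per share: €561,208.00 / 1,346,000 shares = €0.42.

€0.42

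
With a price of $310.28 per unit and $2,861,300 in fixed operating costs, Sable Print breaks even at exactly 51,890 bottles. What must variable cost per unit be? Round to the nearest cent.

$255.14

Contribution per unit must be FC / Q = $2,861,300 / 51,890 = $55.1416.
Hence VC = price − CM = $310.28 − $55.1416 = $255.14.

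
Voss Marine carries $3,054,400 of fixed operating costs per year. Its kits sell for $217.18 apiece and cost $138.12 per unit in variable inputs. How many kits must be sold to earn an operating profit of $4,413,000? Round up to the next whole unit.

94,453 kits

Unit CM = price − variable cost = $217.18 − $138.12 = $79.06.
Need Q such that Q × $79.06 − $3,054,400 = $4,413,000, i.e. Q = $7,467,400 / $79.06 = 94,452.31 → 94,453.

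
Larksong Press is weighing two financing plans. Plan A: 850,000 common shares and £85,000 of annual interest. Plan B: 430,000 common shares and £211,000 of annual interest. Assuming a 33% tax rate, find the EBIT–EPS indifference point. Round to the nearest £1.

At indifference, (EBIT − 85,000)(1 − t)/850,000 = (EBIT − 211,000)(1 − t)/430,000.
Cancelling (1 − t) and cross-multiplying: 430,000·(EBIT − 85,000) = 850,000·(EBIT − 211,000).
EBIT × (850,000 − 430,000) = 211,000 × 850,000 − 85,000 × 430,000 = 142,800,000,000, so EBIT = 142,800,000,000 ÷ 420,000 = 340,000.00.

£340,000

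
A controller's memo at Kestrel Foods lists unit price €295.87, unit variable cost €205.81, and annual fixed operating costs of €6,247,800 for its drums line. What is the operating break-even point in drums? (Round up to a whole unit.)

Unit CM = price − variable cost = €295.87 − €205.81 = €90.06.
Units to break even: €6,247,800 ÷ €90.06 = 69,373.75, rounded up to 69,374.

69,374 drums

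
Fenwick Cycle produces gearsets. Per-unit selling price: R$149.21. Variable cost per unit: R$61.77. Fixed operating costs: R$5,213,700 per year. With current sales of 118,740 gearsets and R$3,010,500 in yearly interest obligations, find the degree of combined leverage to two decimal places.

4.81

Contribution at this volume is 118,740 × R$87.44 = R$10,382,625.60.
Subtracting fixed costs: EBIT = R$10,382,625.60 − R$5,213,700 = R$5,168,925.60. Interest = R$3,010,500.00, so EBIT − I = R$2,158,425.60.
Degree of total leverage = total CM / (EBIT − interest) = R$10,382,625.60 / R$2,158,425.60 = 4.8103.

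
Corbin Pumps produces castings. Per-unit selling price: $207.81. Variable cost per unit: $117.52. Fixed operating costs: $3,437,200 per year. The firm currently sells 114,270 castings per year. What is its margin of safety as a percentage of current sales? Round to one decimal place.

Unit CM = price − variable cost = $207.81 − $117.52 = $90.29. Break-even units = $3,437,200 ÷ $90.29 = 38,068.45; break-even revenue = 38,068.45 × $207.81 = $7,911,003.79.
Current sales = 114,270 × $207.81 = $23,746,448.70.
Margin of safety = ($23,746,448.70 − $7,911,003.79) ÷ $23,746,448.70 = 66.7%.

66.7%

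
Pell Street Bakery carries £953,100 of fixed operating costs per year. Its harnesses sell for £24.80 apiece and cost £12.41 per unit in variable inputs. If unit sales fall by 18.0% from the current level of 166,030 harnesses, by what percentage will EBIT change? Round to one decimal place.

-33.5%

Contribution at this volume is 166,030 × £12.39 = £2,057,111.70.
EBIT = £2,057,111.70 − £953,100 = £1,104,011.70.
DOL = contribution ÷ EBIT = £2,057,111.70 ÷ £1,104,011.70 = 1.8633.
Operating income changes by 1.8633 × -18.0% = -33.5%.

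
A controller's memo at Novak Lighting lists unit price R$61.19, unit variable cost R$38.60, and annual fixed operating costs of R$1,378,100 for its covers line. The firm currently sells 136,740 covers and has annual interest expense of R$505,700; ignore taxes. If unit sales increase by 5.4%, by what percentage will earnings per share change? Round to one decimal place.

Total contribution margin = 136,740 × R$22.59 = R$3,088,956.60.
Subtracting fixed costs: EBIT = R$3,088,956.60 − R$1,378,100 = R$1,710,856.60.
Interest = R$505,700.00, so EBIT − I = R$1,205,156.60.
Degree of combined leverage = contribution ÷ (EBIT − I) = R$3,088,956.60 ÷ R$1,205,156.60 = 2.5631.
EPS therefore changes by 2.5631 × (+5.4%) = +13.8%.

+13.8%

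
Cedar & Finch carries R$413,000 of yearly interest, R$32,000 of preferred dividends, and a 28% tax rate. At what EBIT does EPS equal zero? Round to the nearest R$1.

Grossing the preferred dividend up to pre-tax terms: R$32,000 / (1 − 0.28) = R$44,444.44.
EPS = 0 when EBIT covers interest plus the pre-tax preferred burden: R$413,000 + R$44,444.44 = R$457,444.44.

R$457,444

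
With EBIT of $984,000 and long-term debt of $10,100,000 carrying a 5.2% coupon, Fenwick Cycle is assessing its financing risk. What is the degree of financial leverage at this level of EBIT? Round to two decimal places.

2.14

Interest = $525,200.00.
Degree of financial leverage = EBIT / (EBIT − interest) = $984,000 / $458,800.00 = 2.1447.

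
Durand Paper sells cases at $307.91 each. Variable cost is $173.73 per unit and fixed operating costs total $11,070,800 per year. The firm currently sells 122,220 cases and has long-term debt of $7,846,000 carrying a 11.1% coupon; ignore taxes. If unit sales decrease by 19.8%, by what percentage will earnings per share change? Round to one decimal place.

Contribution at this volume is 122,220 × $134.18 = $16,399,479.60.
Operating income = contribution − fixed costs = $16,399,479.60 − $11,070,800 = $5,328,679.60.
After interest of $870,906.00, pre-tax earnings = $4,457,773.60.
DCL = total CM / (EBIT − I) = $16,399,479.60 / $4,457,773.60 = 3.6788.
%ΔEPS = DCL × %ΔSales = 3.6788 × -19.8% = -72.8%.

-72.8%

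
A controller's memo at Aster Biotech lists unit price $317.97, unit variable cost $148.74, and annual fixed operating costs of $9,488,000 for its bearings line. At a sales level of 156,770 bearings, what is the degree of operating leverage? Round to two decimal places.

1.56

At 156,770 units, contribution = 156,770 × $169.23 = $26,530,187.10.
Operating income = contribution − fixed costs = $26,530,187.10 − $9,488,000 = $17,042,187.10.
So DOL = total CM / EBIT = $26,530,187.10 / $17,042,187.10 = 1.5567.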